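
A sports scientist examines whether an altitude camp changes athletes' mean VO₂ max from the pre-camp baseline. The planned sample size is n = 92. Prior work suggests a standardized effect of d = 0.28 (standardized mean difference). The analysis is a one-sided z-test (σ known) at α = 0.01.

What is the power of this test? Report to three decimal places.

Power ≈ 0.640

Noncentrality parameter: δ = d·√n = 0.28 × √92 = 2.6857
Critical value for a one-sided test at α = 0.01: z_α = 2.326.
Power = Φ(δ − 2.326) = Φ(0.359) = 0.6403.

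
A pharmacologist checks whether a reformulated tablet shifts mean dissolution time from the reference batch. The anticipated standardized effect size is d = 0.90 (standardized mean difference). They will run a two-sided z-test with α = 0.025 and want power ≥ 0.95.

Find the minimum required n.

n = 19

Set Φ(δ − 2.241) = 0.95; then δ − 2.241 = Φ⁻¹(0.95) = 1.645, giving δ = 3.886.
(For δ > 0 the lower-tail rejection region contributes negligibly to power, so the one-term inversion is standard.)
δ = d·√n ⇒ n = (δ/d)² = (3.886 / 0.90)² = 18.65.
Round up to the next whole unit.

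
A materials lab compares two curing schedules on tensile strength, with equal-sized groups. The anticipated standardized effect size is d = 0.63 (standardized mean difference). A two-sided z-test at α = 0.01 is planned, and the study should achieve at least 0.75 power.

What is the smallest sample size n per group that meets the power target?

n = 54 per group

For power 0.75 need Φ(δ − z_{0.005}) = 0.75, so δ = z_{0.005} + z_{0.25} = 2.576 + 0.674 = 3.250.
(Ignoring the negligible lower-tail rejection probability gives the usual closed-form inversion.)
δ = d·√(n/2) ⇒ n = 2(δ/d)² = 2 × (3.250 / 0.63)² = 53.24.
Round up to the next whole unit.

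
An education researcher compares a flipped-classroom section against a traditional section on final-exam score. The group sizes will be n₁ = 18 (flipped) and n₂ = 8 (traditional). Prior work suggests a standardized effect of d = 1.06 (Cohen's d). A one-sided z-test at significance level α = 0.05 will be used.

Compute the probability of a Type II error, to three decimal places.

Noncentrality parameter: δ = d / √(1/n₁ + 1/n₂) = 1.06 / √(1/18 + 1/8) = 2.4946
One-sided α = 0.05 → critical value z_{0.05} = 1.645.
Power = P(Z > 1.645 − δ) = Φ(0.850) = 0.8023.
Type II error: β = 1 − power = 1 − 0.8023 = 0.1977.

β ≈ 0.198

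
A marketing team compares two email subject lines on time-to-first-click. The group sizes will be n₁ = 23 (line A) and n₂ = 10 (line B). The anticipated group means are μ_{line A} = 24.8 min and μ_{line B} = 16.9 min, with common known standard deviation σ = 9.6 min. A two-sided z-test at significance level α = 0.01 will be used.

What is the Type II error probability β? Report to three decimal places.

β ≈ 0.657

Standardized effect: d = |μ_{line A} − μ_{line B}| / σ = |24.8 − 16.9| / 9.6 = 0.8229
Noncentrality parameter: δ = d / √(1/n₁ + 1/n₂) = 0.8229 / √(1/23 + 1/10) = 2.1725
Two-sided α = 0.01 → critical value z_{0.005} = 2.576.
Power = Φ(δ − 2.576) + Φ(−δ − 2.576) = Φ(-0.403) + Φ(-4.748) = 0.3434 + 0.0000 = 0.3434.
Type II error: β = 1 − power = 1 − 0.3434 = 0.6566.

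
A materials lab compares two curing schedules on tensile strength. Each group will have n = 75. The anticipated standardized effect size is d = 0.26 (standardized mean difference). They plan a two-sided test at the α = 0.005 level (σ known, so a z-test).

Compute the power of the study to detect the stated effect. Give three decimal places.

Power ≈ 0.112

Noncentrality parameter: δ = d·√(n/2) = 0.26 × √(75/2) = 1.5922
Two-sided α = 0.005 → critical value z_{0.0025} = 2.807.
Power = Φ(δ − 2.807) + Φ(−δ − 2.807) = Φ(-1.215) + Φ(-4.399) = 0.1122 + 0.0000 = 0.1122.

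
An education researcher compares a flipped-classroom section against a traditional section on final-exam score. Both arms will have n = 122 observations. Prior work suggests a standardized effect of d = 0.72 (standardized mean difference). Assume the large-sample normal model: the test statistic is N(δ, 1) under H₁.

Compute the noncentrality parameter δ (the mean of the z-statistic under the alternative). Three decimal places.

δ ≈ 5.623

The noncentrality parameter scales effect size by the design's sample-size factor: δ = d·√(n/2) = 0.72 × √(122/2) = 5.6234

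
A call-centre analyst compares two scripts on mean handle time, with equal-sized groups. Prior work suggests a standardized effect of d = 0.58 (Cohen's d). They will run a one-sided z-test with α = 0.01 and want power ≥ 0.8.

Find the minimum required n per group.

n = 60 per group

For power 0.8 need Φ(δ − z_{0.01}) = 0.8, so δ = z_{0.01} + z_{0.20} = 2.326 + 0.842 = 3.168.
δ = d·√(n/2) ⇒ n = 2(δ/d)² = 2 × (3.168 / 0.58)² = 59.67.
Rounding up, n = 60 per group.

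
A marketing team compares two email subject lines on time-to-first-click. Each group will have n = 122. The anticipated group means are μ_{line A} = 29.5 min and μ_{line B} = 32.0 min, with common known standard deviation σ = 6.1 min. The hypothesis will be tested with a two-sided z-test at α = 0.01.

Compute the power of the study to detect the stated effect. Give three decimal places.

Standardized effect: d = |μ_{line A} − μ_{line B}| / σ = |29.5 − 32.0| / 6.1 = 0.4098
Noncentrality parameter: δ = d·√(n/2) = 0.4098 × √(122/2) = 3.2009
Two-sided α = 0.01 → critical value z_{0.005} = 2.576.
Power = Φ(δ − 2.576) + Φ(−δ − 2.576) = Φ(0.625) + Φ(-5.777) = 0.7340 + 0.0000 = 0.7340.

Power ≈ 0.734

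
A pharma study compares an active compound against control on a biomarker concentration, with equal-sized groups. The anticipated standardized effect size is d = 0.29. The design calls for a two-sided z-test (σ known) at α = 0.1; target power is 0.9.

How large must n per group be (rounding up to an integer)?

n = 204 per group

Set Φ(δ − 1.645) = 0.9; then δ − 1.645 = Φ⁻¹(0.9) = 1.282, giving δ = 2.926.
(Ignoring the negligible lower-tail rejection probability gives the usual closed-form inversion.)
δ = d·√(n/2) ⇒ n = 2(δ/d)² = 2 × (2.926 / 0.29)² = 203.66.
Round up to the next whole unit.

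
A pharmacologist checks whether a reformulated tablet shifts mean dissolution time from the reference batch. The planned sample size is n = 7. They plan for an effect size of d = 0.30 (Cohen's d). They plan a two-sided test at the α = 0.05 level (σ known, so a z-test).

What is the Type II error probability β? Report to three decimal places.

Noncentrality parameter: λ = d·√n = 0.30 × √7 = 0.7937
Two-sided α = 0.05 → critical value z_{0.025} = 1.960.
Power = Φ(λ − 1.960) + Φ(−λ − 1.960) = Φ(-1.166) + Φ(-2.754) = 0.1218 + 0.0029 = 0.1247.
Type II error: β = 1 − power = 1 − 0.1247 = 0.8753.

β ≈ 0.875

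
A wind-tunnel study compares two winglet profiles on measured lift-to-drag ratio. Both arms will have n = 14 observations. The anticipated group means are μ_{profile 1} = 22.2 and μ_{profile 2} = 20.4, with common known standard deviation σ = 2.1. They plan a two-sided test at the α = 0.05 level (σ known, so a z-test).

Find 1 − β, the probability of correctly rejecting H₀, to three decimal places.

Standardized effect: d = |μ_{profile 1} − μ_{profile 2}| / σ = |22.2 − 20.4| / 2.1 = 0.8571
Noncentrality parameter: δ = d·√(n/2) = 0.8571 × √(14/2) = 2.2678
Two-sided α = 0.05 → critical value z_{0.025} = 1.960.
Power = Φ(δ − 1.960) + Φ(−δ − 1.960) = Φ(0.308) + Φ(-4.228) = 0.6209 + 0.0000 = 0.6209.

Power ≈ 0.621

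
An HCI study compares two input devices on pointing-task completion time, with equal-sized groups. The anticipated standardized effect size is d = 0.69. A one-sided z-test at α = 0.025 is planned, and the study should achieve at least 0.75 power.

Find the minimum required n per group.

Set Φ(δ − 1.960) = 0.75; then δ − 1.960 = Φ⁻¹(0.75) = 0.674, giving δ = 2.634.
δ = d·√(n/2) ⇒ n = 2(δ/d)² = 2 × (2.634 / 0.69)² = 29.15.
Rounding up, n = 30 per group.

n = 30 per group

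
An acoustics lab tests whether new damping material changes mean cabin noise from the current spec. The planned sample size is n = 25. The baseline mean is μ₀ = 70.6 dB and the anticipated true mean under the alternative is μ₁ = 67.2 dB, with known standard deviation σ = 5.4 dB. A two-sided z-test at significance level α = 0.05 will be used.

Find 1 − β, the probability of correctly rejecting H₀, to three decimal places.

Standardized effect: d = |μ₁ − μ₀| / σ = |67.2 − 70.6| / 5.4 = 0.6296
Noncentrality parameter: δ = d·√n = 0.6296 × √25 = 3.1481
Critical value for a two-sided test at α = 0.05: z_{α/2} = 1.960.
Power = Φ(δ − 1.960) + Φ(−δ − 1.960) = Φ(1.188) + Φ(-5.108) = 0.8826 + 0.0000 = 0.8826.

Power ≈ 0.883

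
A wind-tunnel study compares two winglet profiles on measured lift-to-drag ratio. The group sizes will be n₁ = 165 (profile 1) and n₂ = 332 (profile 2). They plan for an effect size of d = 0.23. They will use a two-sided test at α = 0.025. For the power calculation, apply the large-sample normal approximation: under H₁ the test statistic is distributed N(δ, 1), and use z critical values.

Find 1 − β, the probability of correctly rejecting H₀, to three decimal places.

Power ≈ 0.569

Noncentrality parameter: δ = d / √(1/n₁ + 1/n₂) = 0.23 / √(1/165 + 1/332) = 2.4147
Critical value for a two-sided test at α = 0.025: z_{α/2} = 2.241.
Power = Φ(δ − 2.241) + Φ(−δ − 2.241) = Φ(0.173) + Φ(-4.656) = 0.5688 + 0.0000 = 0.5688.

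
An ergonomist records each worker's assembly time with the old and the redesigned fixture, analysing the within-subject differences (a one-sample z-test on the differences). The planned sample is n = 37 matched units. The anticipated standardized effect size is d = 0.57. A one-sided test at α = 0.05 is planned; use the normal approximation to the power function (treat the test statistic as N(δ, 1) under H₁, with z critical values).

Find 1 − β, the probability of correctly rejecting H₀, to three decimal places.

Noncentrality parameter: δ = d·√n = 0.57 × √37 = 3.4672
Critical value for a one-sided test at α = 0.05: z_α = 1.645.
Power = P(Z > 1.645 − δ) = Φ(1.822) = 0.9658.

Power ≈ 0.966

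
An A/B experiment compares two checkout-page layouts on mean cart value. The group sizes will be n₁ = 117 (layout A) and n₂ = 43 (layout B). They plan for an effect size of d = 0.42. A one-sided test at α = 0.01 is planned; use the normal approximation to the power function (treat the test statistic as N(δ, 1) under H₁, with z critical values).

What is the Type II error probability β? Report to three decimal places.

Noncentrality parameter: δ = d / √(1/n₁ + 1/n₂) = 0.42 / √(1/117 + 1/43) = 2.3551
One-sided α = 0.01 → critical value z_{0.01} = 2.326.
Power = P(Z > 2.326 − δ) = Φ(0.029) = 0.5115.
Type II error: β = 1 − power = 1 − 0.5115 = 0.4885.

β ≈ 0.489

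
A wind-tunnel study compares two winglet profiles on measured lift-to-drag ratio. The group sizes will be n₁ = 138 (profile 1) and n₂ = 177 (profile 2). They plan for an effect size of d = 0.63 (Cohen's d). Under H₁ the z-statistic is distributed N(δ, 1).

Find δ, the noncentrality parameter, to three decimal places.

δ ≈ 5.548

The noncentrality parameter scales effect size by the design's sample-size factor: δ = d / √(1/n₁ + 1/n₂) = 0.63 / √(1/138 + 1/177) = 5.5477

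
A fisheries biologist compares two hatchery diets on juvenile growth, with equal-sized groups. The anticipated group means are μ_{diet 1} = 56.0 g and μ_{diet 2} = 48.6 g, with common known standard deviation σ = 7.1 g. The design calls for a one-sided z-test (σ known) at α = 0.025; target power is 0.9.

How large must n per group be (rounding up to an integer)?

n = 20 per group

Standardized effect: d = |μ_{diet 1} − μ_{diet 2}| / σ = |56.0 − 48.6| / 7.1 = 1.0423
For power 0.9 need Φ(δ − z_{0.025}) = 0.9, so δ = z_{0.025} + z_{0.10} = 1.960 + 1.282 = 3.242.
δ = d·√(n/2) ⇒ n = 2(δ/d)² = 2 × (3.242 / 1.0423)² = 19.35.
Round up to the next whole unit.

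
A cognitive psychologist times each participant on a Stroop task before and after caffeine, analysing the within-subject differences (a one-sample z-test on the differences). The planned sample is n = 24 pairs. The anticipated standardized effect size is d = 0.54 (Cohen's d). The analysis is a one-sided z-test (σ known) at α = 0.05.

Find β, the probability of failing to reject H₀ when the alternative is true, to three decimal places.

β ≈ 0.159

Noncentrality parameter: δ = d·√n = 0.54 × √24 = 2.6454
Critical value for a one-sided test at α = 0.05: z_α = 1.645.
Power = Φ(δ − 1.645) = Φ(1.001) = 0.8415.
Type II error: β = 1 − power = 1 − 0.8415 = 0.1585.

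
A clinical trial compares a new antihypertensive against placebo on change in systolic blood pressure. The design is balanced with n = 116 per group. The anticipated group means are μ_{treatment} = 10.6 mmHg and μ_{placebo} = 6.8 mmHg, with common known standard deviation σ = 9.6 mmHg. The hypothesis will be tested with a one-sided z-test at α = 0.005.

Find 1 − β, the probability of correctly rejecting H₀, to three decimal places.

Power ≈ 0.670

Standardized effect: d = |μ_{treatment} − μ_{placebo}| / σ = |10.6 − 6.8| / 9.6 = 0.3958
Noncentrality parameter: δ = d·√(n/2) = 0.3958 × √(116/2) = 3.0146
One-sided α = 0.005 → critical value z_{0.005} = 2.576.
Power = P(Z > 2.576 − δ) = Φ(0.439) = 0.6696.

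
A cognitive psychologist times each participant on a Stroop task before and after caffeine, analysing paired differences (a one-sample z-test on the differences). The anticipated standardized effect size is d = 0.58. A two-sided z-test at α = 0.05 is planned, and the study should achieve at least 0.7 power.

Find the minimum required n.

For power 0.7 need Φ(δ − z_{0.025}) = 0.7, so δ = z_{0.025} + z_{0.30} = 1.960 + 0.524 = 2.484.
(Ignoring the negligible lower-tail rejection probability gives the usual closed-form inversion.)
δ = d·√n ⇒ n = (δ/d)² = (2.484 / 0.58)² = 18.35.
Round up to the next whole unit.

n = 19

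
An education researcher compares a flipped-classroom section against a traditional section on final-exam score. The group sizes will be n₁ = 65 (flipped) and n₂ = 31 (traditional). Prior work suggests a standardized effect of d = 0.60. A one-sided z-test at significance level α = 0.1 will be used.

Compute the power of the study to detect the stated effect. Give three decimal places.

Power ≈ 0.929

Noncentrality parameter: δ = d / √(1/n₁ + 1/n₂) = 0.60 / √(1/65 + 1/31) = 2.7489
One-sided α = 0.1 → critical value z_{0.1} = 1.282.
Power = P(Z > 1.282 − δ) = Φ(1.467) = 0.9289.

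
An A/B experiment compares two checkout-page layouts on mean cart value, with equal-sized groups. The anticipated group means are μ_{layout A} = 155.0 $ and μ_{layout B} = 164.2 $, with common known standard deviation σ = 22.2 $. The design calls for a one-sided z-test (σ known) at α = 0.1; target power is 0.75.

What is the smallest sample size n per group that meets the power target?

Standardized effect: d = |μ_{layout A} − μ_{layout B}| / σ = |155.0 − 164.2| / 22.2 = 0.4144
Set Φ(δ − 1.282) = 0.75; then δ − 1.282 = Φ⁻¹(0.75) = 0.674, giving δ = 1.956.
δ = d·√(n/2) ⇒ n = 2(δ/d)² = 2 × (1.956 / 0.4144)² = 44.56.
Rounding up, n = 45 per group.

n = 45 per group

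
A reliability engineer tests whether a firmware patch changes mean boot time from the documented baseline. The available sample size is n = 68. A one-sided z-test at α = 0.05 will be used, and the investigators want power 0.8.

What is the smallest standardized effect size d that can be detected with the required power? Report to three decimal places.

d ≈ 0.302

Required noncentrality: δ = z_{0.05} + z_{0.20} = 1.645 + 0.842 = 2.486.
δ = d·√n ⇒ d = δ/√n = 2.486/√68 = 0.3015.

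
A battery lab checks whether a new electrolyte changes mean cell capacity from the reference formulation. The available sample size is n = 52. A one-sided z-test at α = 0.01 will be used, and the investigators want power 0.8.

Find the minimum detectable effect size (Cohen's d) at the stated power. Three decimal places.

d ≈ 0.439

Need Φ(δ − 2.326) = 0.8, so δ = 2.326 + 0.842 = 3.168.
δ = d·√n ⇒ d = δ/√n = 3.168/√52 = 0.4393.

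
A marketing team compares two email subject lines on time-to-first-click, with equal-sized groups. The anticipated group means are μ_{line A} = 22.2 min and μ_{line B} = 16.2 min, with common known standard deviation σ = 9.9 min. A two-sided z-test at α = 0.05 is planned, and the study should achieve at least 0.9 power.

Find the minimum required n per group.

n = 58 per group

Standardized effect: d = |μ_{line A} − μ_{line B}| / σ = |22.2 − 16.2| / 9.9 = 0.6061
Set Φ(δ − 1.960) = 0.9; then δ − 1.960 = Φ⁻¹(0.9) = 1.282, giving δ = 3.242.
(The Φ(−δ − z_{α/2}) term is vanishingly small for δ > 0 and is dropped in the standard sample-size formula.)
δ = d·√(n/2) ⇒ n = 2(δ/d)² = 2 × (3.242 / 0.6061)² = 57.21.
Rounding up, n = 58 per group.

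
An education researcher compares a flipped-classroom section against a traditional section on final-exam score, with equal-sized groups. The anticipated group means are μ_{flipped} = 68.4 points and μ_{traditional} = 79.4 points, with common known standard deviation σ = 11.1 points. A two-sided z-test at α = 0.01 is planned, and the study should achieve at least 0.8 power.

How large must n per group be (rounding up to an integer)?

n = 24 per group

Standardized effect: d = |μ_{flipped} − μ_{traditional}| / σ = |68.4 − 79.4| / 11.1 = 0.9910
Set Φ(δ − 2.576) = 0.8; then δ − 2.576 = Φ⁻¹(0.8) = 0.842, giving δ = 3.417.
(Ignoring the negligible lower-tail rejection probability gives the usual closed-form inversion.)
δ = d·√(n/2) ⇒ n = 2(δ/d)² = 2 × (3.417 / 0.9910)² = 23.78.
Round up to the next whole unit.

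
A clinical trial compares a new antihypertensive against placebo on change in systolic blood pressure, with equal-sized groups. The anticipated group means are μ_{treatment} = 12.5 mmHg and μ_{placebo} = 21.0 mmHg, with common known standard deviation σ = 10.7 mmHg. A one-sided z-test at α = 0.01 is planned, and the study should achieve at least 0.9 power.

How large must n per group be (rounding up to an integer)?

n = 42 per group

Standardized effect: d = |μ_{treatment} − μ_{placebo}| / σ = |12.5 − 21.0| / 10.7 = 0.7944
Set Φ(δ − 2.326) = 0.9; then δ − 2.326 = Φ⁻¹(0.9) = 1.282, giving δ = 3.608.
δ = d·√(n/2) ⇒ n = 2(δ/d)² = 2 × (3.608 / 0.7944)² = 41.25.
Round up to the next whole unit.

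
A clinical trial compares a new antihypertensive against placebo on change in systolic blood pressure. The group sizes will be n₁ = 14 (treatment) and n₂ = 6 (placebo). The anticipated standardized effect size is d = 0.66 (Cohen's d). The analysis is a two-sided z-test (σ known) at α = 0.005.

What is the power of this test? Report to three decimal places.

Power ≈ 0.073

Noncentrality parameter: δ = d / √(1/n₁ + 1/n₂) = 0.66 / √(1/14 + 1/6) = 1.3526
Critical value for a two-sided test at α = 0.005: z_{α/2} = 2.807.
Power = Φ(δ − 2.807) + Φ(−δ − 2.807) = Φ(-1.454) + Φ(-4.160) = 0.0729 + 0.0000 = 0.0729.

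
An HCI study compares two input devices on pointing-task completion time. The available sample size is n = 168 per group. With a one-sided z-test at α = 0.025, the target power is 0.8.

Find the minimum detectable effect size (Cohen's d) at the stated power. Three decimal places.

Required noncentrality: δ = z_{0.025} + z_{0.20} = 1.960 + 0.842 = 2.802.
δ = d·√(n/2) ⇒ d = δ/√(n/2) = 2.802/√(168/2) = 0.3057.

d ≈ 0.306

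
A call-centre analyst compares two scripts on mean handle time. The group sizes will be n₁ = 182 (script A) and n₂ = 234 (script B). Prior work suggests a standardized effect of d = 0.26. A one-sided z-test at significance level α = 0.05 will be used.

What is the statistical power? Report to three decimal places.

Power ≈ 0.838

Noncentrality parameter: δ = d / √(1/n₁ + 1/n₂) = 0.26 / √(1/182 + 1/234) = 2.6307
One-sided α = 0.05 → critical value z_{0.05} = 1.645.
Power = Φ(δ − 1.645) = Φ(0.986) = 0.8379.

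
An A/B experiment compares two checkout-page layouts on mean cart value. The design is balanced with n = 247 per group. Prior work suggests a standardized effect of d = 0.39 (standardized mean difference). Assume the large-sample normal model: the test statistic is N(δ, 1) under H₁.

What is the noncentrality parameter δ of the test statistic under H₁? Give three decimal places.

δ ≈ 4.334

The noncentrality parameter scales effect size by the design's sample-size factor: δ = d·√(n/2) = 0.39 × √(247/2) = 4.3341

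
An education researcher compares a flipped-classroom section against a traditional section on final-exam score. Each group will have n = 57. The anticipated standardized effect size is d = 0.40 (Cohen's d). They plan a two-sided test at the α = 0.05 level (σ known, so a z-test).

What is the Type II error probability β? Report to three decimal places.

β ≈ 0.430

Noncentrality parameter: δ = d·√(n/2) = 0.40 × √(57/2) = 2.1354
Critical value for a two-sided test at α = 0.05: z_{α/2} = 1.960.
Power = Φ(δ − 1.960) + Φ(−δ − 1.960) = Φ(0.175) + Φ(-4.095) = 0.5696 + 0.0000 = 0.5697.
Type II error: β = 1 − power = 1 − 0.5697 = 0.4303.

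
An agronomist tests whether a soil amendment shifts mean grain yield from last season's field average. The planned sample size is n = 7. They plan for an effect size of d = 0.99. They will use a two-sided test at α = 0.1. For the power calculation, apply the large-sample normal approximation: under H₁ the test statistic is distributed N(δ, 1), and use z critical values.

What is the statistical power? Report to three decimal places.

Power ≈ 0.835

Noncentrality parameter: δ = d·√n = 0.99 × √7 = 2.6193
Two-sided α = 0.1 → critical value z_{0.05} = 1.645.
Power = Φ(δ − 1.645) + Φ(−δ − 1.645) = Φ(0.974) + Φ(-4.264) = 0.8351 + 0.0000 = 0.8351.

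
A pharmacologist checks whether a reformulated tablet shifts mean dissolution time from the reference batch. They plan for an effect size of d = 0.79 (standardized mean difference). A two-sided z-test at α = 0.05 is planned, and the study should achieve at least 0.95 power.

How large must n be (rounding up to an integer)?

n = 21

Set Φ(δ − 1.960) = 0.95; then δ − 1.960 = Φ⁻¹(0.95) = 1.645, giving δ = 3.605.
(The Φ(−δ − z_{α/2}) term is vanishingly small for δ > 0 and is dropped in the standard sample-size formula.)
δ = d·√n ⇒ n = (δ/d)² = (3.605 / 0.79)² = 20.82.
Round up to the next whole unit.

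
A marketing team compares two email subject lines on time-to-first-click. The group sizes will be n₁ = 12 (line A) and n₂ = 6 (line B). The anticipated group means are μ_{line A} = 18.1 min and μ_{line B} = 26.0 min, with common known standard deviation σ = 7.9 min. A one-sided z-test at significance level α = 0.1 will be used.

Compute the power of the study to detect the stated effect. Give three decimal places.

Power ≈ 0.764

Standardized effect: d = |μ_{line A} − μ_{line B}| / σ = |18.1 − 26.0| / 7.9 = 1.0000
Noncentrality parameter: λ = d / √(1/n₁ + 1/n₂) = 1.0000 / √(1/12 + 1/6) = 2.0000
One-sided α = 0.1 → critical value z_{0.1} = 1.282.
Power = P(Z > 1.282 − λ) = Φ(0.718) = 0.7638.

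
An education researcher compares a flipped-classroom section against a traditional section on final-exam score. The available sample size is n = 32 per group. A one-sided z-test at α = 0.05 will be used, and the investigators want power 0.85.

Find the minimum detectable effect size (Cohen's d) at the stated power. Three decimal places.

d ≈ 0.670

Need Φ(δ − 1.645) = 0.85, so δ = 1.645 + 1.036 = 2.681.
δ = d·√(n/2) ⇒ d = δ/√(n/2) = 2.681/√(32/2) = 0.6703.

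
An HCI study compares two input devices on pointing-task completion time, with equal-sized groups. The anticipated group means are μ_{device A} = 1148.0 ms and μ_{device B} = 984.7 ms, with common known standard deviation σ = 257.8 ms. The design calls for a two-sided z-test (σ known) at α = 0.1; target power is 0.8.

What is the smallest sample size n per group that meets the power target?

Standardized effect: d = |μ_{device A} − μ_{device B}| / σ = |1148.0 − 984.7| / 257.8 = 0.6334
For power 0.8 need Φ(δ − z_{0.05}) = 0.8, so δ = z_{0.05} + z_{0.20} = 1.645 + 0.842 = 2.486.
(Ignoring the negligible lower-tail rejection probability gives the usual closed-form inversion.)
δ = d·√(n/2) ⇒ n = 2(δ/d)² = 2 × (2.486 / 0.6334)² = 30.82.
Round up to the next whole unit.

n = 31 per group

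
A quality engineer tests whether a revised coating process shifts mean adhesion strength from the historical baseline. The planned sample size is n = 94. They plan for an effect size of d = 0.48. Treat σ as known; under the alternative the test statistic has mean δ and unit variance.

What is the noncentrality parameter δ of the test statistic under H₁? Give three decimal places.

δ ≈ 4.654

The noncentrality parameter scales effect size by the design's sample-size factor: δ = d·√n = 0.48 × √94 = 4.6538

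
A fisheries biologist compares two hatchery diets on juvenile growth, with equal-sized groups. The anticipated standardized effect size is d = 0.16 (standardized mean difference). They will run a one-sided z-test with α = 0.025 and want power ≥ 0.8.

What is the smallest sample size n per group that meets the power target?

n = 614 per group

For power 0.8 need Φ(δ − z_{0.025}) = 0.8, so δ = z_{0.025} + z_{0.20} = 1.960 + 0.842 = 2.802.
δ = d·√(n/2) ⇒ n = 2(δ/d)² = 2 × (2.802 / 0.16)² = 613.19.
Rounding up, n = 614 per group.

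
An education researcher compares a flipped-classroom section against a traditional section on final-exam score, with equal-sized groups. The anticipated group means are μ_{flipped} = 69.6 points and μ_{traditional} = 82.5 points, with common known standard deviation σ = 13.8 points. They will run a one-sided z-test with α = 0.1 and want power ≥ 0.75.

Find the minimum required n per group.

Standardized effect: d = |μ_{flipped} − μ_{traditional}| / σ = |69.6 − 82.5| / 13.8 = 0.9348
For power 0.75 need Φ(δ − z_{0.1}) = 0.75, so δ = z_{0.1} + z_{0.25} = 1.282 + 0.674 = 1.956.
δ = d·√(n/2) ⇒ n = 2(δ/d)² = 2 × (1.956 / 0.9348)² = 8.76.
Round up to the next whole unit.

n = 9 per group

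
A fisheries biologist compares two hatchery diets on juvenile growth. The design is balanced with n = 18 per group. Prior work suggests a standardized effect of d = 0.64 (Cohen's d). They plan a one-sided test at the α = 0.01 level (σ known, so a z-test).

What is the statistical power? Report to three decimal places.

Noncentrality parameter: δ = d·√(n/2) = 0.64 × √(18/2) = 1.9200
One-sided α = 0.01 → critical value z_{0.01} = 2.326.
Power = Φ(δ − 2.326) = Φ(-0.406) = 0.3422.

Power ≈ 0.342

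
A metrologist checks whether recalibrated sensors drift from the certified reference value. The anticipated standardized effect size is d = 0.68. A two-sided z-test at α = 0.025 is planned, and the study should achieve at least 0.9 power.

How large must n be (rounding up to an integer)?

n = 27

Set Φ(δ − 2.241) = 0.9; then δ − 2.241 = Φ⁻¹(0.9) = 1.282, giving δ = 3.523.
(For δ > 0 the lower-tail rejection region contributes negligibly to power, so the one-term inversion is standard.)
δ = d·√n ⇒ n = (δ/d)² = (3.523 / 0.68)² = 26.84.
Rounding up, n = 27.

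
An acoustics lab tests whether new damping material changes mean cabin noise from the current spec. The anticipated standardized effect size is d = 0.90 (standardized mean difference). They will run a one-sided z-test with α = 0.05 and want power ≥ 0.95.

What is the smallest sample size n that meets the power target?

n = 14

Set Φ(δ − 1.645) = 0.95; then δ − 1.645 = Φ⁻¹(0.95) = 1.645, giving δ = 3.290.
δ = d·√n ⇒ n = (δ/d)² = (3.290 / 0.90)² = 13.36.
Rounding up, n = 14.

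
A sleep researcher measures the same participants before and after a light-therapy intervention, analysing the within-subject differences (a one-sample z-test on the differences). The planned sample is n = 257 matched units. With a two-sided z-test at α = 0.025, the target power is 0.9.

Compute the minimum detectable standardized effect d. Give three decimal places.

Required noncentrality: δ = z_{0.0125} + z_{0.10} = 2.241 + 1.282 = 3.523.
(Lower-tail contribution to power is negligible for δ > 0.)
δ = d·√n ⇒ d = δ/√n = 3.523/√257 = 0.2198.

d ≈ 0.220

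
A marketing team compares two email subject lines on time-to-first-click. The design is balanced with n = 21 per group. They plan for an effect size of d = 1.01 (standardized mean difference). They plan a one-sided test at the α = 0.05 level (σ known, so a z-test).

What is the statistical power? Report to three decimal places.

Noncentrality parameter: δ = d·√(n/2) = 1.01 × √(21/2) = 3.2728
Critical value for a one-sided test at α = 0.05: z_α = 1.645.
Power = P(Z > 1.645 − δ) = Φ(1.628) = 0.9482.

Power ≈ 0.948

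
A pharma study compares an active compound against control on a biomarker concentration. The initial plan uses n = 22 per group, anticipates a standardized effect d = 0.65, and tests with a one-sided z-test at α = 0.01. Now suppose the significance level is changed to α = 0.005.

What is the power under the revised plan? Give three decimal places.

Power ≈ 0.337

δ = d·√(n/2) = 0.65 × √(22/2) = 2.1558 (unchanged). New critical value: z_{0.005} = 2.576.
Revised power = Φ(δ − 2.576) = Φ(-0.420) = 0.3372.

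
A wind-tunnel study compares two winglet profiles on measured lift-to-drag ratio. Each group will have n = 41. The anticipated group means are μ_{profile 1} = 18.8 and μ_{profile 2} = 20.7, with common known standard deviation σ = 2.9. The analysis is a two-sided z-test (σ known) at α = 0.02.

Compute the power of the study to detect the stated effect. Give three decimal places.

Standardized effect: d = |μ_{profile 1} − μ_{profile 2}| / σ = |18.8 − 20.7| / 2.9 = 0.6552
Noncentrality parameter: δ = d·√(n/2) = 0.6552 × √(41/2) = 2.9664
Two-sided α = 0.02 → critical value z_{0.01} = 2.326.
Power = Φ(δ − 2.326) + Φ(−δ − 2.326) = Φ(0.640) + Φ(-5.293) = 0.7389 + 0.0000 = 0.7389.

Power ≈ 0.739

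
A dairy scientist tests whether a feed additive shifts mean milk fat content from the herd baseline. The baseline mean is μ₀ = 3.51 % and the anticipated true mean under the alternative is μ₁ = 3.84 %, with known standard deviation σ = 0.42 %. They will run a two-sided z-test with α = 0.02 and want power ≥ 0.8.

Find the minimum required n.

n = 17

Standardized effect: d = |μ₁ − μ₀| / σ = |3.84 − 3.51| / 0.42 = 0.7857
For power 0.8 need Φ(δ − z_{0.01}) = 0.8, so δ = z_{0.01} + z_{0.20} = 2.326 + 0.842 = 3.168.
(For δ > 0 the lower-tail rejection region contributes negligibly to power, so the one-term inversion is standard.)
δ = d·√n ⇒ n = (δ/d)² = (3.168 / 0.7857)² = 16.26.
Round up to the next whole unit.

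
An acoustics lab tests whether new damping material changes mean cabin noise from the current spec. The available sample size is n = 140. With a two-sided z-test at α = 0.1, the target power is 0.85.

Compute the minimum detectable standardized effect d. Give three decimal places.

d ≈ 0.227

Need Φ(δ − 1.645) = 0.85, so δ = 1.645 + 1.036 = 2.681.
(The second rejection-region term Φ(−δ − z_{α/2}) is negligible and dropped.)
δ = d·√n ⇒ d = δ/√n = 2.681/√140 = 0.2266.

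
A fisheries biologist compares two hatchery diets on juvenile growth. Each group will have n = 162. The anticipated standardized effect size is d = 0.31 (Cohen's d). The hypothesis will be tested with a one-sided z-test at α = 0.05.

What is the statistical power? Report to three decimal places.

Noncentrality parameter: δ = d·√(n/2) = 0.31 × √(162/2) = 2.7900
Critical value for a one-sided test at α = 0.05: z_α = 1.645.
Power = Φ(δ − 1.645) = Φ(1.145) = 0.8739.

Power ≈ 0.874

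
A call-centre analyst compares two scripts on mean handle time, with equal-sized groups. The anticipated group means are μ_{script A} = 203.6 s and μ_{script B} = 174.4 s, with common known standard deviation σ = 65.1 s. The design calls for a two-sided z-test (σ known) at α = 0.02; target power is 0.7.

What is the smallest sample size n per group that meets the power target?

n = 81 per group

Standardized effect: d = |μ_{script A} − μ_{script B}| / σ = |203.6 − 174.4| / 65.1 = 0.4485
Set Φ(δ − 2.326) = 0.7; then δ − 2.326 = Φ⁻¹(0.7) = 0.524, giving δ = 2.851.
(Ignoring the negligible lower-tail rejection probability gives the usual closed-form inversion.)
δ = d·√(n/2) ⇒ n = 2(δ/d)² = 2 × (2.851 / 0.4485)² = 80.79.
Round up to the next whole unit.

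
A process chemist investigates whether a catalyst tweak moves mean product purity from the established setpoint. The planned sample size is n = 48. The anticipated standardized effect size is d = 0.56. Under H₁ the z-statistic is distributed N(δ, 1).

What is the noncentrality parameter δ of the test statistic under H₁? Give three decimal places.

δ ≈ 3.880

δ = d·√n = 0.56 × √48 = 3.8798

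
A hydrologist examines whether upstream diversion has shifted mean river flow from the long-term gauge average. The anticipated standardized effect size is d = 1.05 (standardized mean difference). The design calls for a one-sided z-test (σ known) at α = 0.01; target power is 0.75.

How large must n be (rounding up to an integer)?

n = 9

For power 0.75 need Φ(δ − z_{0.01}) = 0.75, so δ = z_{0.01} + z_{0.25} = 2.326 + 0.674 = 3.001.
δ = d·√n ⇒ n = (δ/d)² = (3.001 / 1.05)² = 8.17.
Rounding up, n = 9.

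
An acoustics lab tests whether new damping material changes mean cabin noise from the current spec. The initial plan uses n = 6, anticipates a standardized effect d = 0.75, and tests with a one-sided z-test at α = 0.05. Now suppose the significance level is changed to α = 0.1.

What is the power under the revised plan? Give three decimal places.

Power ≈ 0.711

δ = d·√n = 0.75 × √6 = 1.8371 (unchanged). New critical value: z_{0.1} = 1.282.
Revised power = Φ(δ − 1.282) = Φ(0.556) = 0.7107.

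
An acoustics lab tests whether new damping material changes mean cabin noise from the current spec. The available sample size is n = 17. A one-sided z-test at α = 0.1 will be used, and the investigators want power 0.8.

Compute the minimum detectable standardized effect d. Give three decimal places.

d ≈ 0.515

Need Φ(δ − 1.282) = 0.8, so δ = 1.282 + 0.842 = 2.123.
δ = d·√n ⇒ d = δ/√n = 2.123/√17 = 0.5149.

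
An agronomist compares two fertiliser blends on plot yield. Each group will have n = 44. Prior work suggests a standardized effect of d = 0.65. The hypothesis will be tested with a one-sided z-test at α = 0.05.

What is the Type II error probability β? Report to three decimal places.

β ≈ 0.080

Noncentrality parameter: δ = d·√(n/2) = 0.65 × √(44/2) = 3.0488
Critical value for a one-sided test at α = 0.05: z_α = 1.645.
Power = Φ(δ − 1.645) = Φ(1.404) = 0.9198.
Type II error: β = 1 − power = 1 − 0.9198 = 0.0802.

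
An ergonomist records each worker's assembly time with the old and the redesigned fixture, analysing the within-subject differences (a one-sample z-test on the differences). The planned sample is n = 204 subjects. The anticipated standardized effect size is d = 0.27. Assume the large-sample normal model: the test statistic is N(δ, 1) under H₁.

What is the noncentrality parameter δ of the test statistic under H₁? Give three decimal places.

δ = d·√n = 0.27 × √204 = 3.8564

δ ≈ 3.856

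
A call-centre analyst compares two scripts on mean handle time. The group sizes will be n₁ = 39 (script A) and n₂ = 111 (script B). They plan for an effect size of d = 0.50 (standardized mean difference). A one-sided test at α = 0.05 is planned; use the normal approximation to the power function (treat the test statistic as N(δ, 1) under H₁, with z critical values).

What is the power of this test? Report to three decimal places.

Noncentrality parameter: δ = d / √(1/n₁ + 1/n₂) = 0.50 / √(1/39 + 1/111) = 2.6861
Critical value for a one-sided test at α = 0.05: z_α = 1.645.
Power = Φ(δ − 1.645) = Φ(1.041) = 0.8511.

Power ≈ 0.851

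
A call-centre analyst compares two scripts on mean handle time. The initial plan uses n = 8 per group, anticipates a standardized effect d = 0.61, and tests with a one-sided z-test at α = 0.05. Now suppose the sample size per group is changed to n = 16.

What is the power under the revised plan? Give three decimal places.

With n = 16 per group: δ = d·√(n/2) = 0.61 × √(16/2) = 1.7253. Critical value z_{0.05} = 1.645.
Revised power = P(Z > 1.645 − δ) = Φ(0.080) = 0.5321.

Power ≈ 0.532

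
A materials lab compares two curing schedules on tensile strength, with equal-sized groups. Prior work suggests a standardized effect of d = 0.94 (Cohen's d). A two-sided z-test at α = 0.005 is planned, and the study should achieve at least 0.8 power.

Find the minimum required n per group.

Set Φ(δ − 2.807) = 0.8; then δ − 2.807 = Φ⁻¹(0.8) = 0.842, giving δ = 3.649.
(The Φ(−δ − z_{α/2}) term is vanishingly small for δ > 0 and is dropped in the standard sample-size formula.)
δ = d·√(n/2) ⇒ n = 2(δ/d)² = 2 × (3.649 / 0.94)² = 30.13.
Rounding up, n = 31 per group.

n = 31 per group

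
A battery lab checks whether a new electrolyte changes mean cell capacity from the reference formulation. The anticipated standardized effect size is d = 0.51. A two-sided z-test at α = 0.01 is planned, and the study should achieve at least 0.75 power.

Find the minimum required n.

n = 41

Set Φ(δ − 2.576) = 0.75; then δ − 2.576 = Φ⁻¹(0.75) = 0.674, giving δ = 3.250.
(The Φ(−δ − z_{α/2}) term is vanishingly small for δ > 0 and is dropped in the standard sample-size formula.)
δ = d·√n ⇒ n = (δ/d)² = (3.250 / 0.51)² = 40.62.
Rounding up, n = 41.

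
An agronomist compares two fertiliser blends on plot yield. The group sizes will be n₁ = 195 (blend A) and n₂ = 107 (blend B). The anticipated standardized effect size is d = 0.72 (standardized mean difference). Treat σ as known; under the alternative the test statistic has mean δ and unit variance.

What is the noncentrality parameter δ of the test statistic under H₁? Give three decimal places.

δ ≈ 5.985

δ = d / √(1/n₁ + 1/n₂) = 0.72 / √(1/195 + 1/107) = 5.9846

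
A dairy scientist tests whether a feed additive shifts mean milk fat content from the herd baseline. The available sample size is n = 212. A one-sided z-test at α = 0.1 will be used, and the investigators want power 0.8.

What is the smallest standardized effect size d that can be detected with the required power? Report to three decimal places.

Required noncentrality: δ = z_{0.1} + z_{0.20} = 1.282 + 0.842 = 2.123.
δ = d·√n ⇒ d = δ/√n = 2.123/√212 = 0.1458.

d ≈ 0.146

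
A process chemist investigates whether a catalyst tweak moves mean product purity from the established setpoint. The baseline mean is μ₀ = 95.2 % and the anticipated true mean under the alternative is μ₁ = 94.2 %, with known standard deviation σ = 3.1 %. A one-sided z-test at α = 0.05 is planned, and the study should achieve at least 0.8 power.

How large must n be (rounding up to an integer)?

n = 60

Standardized effect: d = |μ₁ − μ₀| / σ = |94.2 − 95.2| / 3.1 = 0.3226
For power 0.8 need Φ(δ − z_{0.05}) = 0.8, so δ = z_{0.05} + z_{0.20} = 1.645 + 0.842 = 2.486.
δ = d·√n ⇒ n = (δ/d)² = (2.486 / 0.3226)² = 59.41.
Round up to the next whole unit.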